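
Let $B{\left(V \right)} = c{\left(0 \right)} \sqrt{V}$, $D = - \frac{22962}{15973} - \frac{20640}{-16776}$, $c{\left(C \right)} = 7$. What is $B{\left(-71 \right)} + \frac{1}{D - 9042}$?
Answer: $- \frac{11165127}{100957391992} + 7 i \sqrt{71} \approx -0.00011059 + 58.983 i$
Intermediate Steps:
$D = - \frac{2313658}{11165127}$ ($D = \left(-22962\right) \frac{1}{15973} - - \frac{860}{699} = - \frac{22962}{15973} + \frac{860}{699} = - \frac{2313658}{11165127} \approx -0.20722$)
$B{\left(V \right)} = 7 \sqrt{V}$
$B{\left(-71 \right)} + \frac{1}{D - 9042} = 7 \sqrt{-71} + \frac{1}{- \frac{2313658}{11165127} - 9042} = 7 i \sqrt{71} + \frac{1}{- \frac{100957391992}{11165127}} = 7 i \sqrt{71} - \frac{11165127}{100957391992} = - \frac{11165127}{100957391992} + 7 i \sqrt{71}$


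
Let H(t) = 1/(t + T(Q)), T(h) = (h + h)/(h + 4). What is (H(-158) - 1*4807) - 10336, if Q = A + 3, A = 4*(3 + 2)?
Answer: -63903487/4220 ≈ -15143.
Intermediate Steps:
A = 20 (A = 4*5 = 20)
Q = 23 (Q = 20 + 3 = 23)
T(h) = 2*h/(4 + h) (T(h) = (2*h)/(4 + h) = 2*h/(4 + h))
H(t) = 1/(46/27 + t) (H(t) = 1/(t + 2*23/(4 + 23)) = 1/(t + 2*23/27) = 1/(t + 2*23*(1/27)) = 1/(t + 46/27) = 1/(46/27 + t))
(H(-158) - 1*4807) - 10336 = (27/(46 + 27*(-158)) - 1*4807) - 10336 = (27/(46 - 4266) - 4807) - 10336 = (27/(-4220) - 4807) - 10336 = (27*(-1/4220) - 4807) - 10336 = (-27/4220 - 4807) - 10336 = -20285567/4220 - 10336 = -63903487/4220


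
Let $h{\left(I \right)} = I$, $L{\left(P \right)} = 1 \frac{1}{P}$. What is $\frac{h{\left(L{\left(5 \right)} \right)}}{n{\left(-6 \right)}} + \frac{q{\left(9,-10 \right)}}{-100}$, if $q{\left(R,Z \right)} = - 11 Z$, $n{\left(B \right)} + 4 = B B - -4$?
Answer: $- \frac{197}{180} \approx -1.0944$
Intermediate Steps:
$n{\left(B \right)} = B^{2}$ ($n{\left(B \right)} = -4 + \left(B B - -4\right) = -4 + \left(B^{2} + 4\right) = -4 + \left(4 + B^{2}\right) = B^{2}$)
$L{\left(P \right)} = \frac{1}{P}$
$\frac{h{\left(L{\left(5 \right)} \right)}}{n{\left(-6 \right)}} + \frac{q{\left(9,-10 \right)}}{-100} = \frac{1}{5 \left(-6\right)^{2}} + \frac{\left(-11\right) \left(-10\right)}{-100} = \frac{1}{5 \cdot 36} + 110 \left(- \frac{1}{100}\right) = \frac{1}{5} \cdot \frac{1}{36} - \frac{11}{10} = \frac{1}{180} - \frac{11}{10} = - \frac{197}{180}$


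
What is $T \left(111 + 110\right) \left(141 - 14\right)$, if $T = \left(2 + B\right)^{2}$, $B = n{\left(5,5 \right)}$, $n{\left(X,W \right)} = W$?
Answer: $1375283$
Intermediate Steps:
$B = 5$
$T = 49$ ($T = \left(2 + 5\right)^{2} = 7^{2} = 49$)
$T \left(111 + 110\right) \left(141 - 14\right) = 49 \left(111 + 110\right) \left(141 - 14\right) = 49 \cdot 221 \cdot 127 = 49 \cdot 28067 = 1375283$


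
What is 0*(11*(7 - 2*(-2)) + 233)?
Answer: 0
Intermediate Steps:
0*(11*(7 - 2*(-2)) + 233) = 0*(11*(7 + 4) + 233) = 0*(11*11 + 233) = 0*(121 + 233) = 0*354 = 0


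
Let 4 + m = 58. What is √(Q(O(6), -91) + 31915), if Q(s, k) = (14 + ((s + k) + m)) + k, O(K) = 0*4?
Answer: 7*√649 ≈ 178.33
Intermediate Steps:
m = 54 (m = -4 + 58 = 54)
O(K) = 0
Q(s, k) = 68 + s + 2*k (Q(s, k) = (14 + ((s + k) + 54)) + k = (14 + ((k + s) + 54)) + k = (14 + (54 + k + s)) + k = (68 + k + s) + k = 68 + s + 2*k)
√(Q(O(6), -91) + 31915) = √((68 + 0 + 2*(-91)) + 31915) = √((68 + 0 - 182) + 31915) = √(-114 + 31915) = √31801 = 7*√649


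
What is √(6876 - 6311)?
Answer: √565 ≈ 23.770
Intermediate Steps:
√(6876 - 6311) = √565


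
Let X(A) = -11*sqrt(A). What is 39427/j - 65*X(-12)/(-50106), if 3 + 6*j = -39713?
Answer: -118281/19858 - 715*I*sqrt(3)/25053 ≈ -5.9563 - 0.049432*I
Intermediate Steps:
j = -19858/3 (j = -1/2 + (1/6)*(-39713) = -1/2 - 39713/6 = -19858/3 ≈ -6619.3)
39427/j - 65*X(-12)/(-50106) = 39427/(-19858/3) - (-715)*sqrt(-12)/(-50106) = 39427*(-3/19858) - (-715)*2*I*sqrt(3)*(-1/50106) = -118281/19858 - (-1430)*I*sqrt(3)*(-1/50106) = -118281/19858 + (1430*I*sqrt(3))*(-1/50106) = -118281/19858 - 715*I*sqrt(3)/25053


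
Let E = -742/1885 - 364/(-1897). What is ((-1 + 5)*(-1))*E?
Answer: 412248/510835 ≈ 0.80701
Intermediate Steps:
E = -103062/510835 (E = -742*1/1885 - 364*(-1/1897) = -742/1885 + 52/271 = -103062/510835 ≈ -0.20175)
((-1 + 5)*(-1))*E = ((-1 + 5)*(-1))*(-103062/510835) = (4*(-1))*(-103062/510835) = -4*(-103062/510835) = 412248/510835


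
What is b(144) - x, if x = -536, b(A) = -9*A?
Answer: -760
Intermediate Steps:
b(144) - x = -9*144 - 1*(-536) = -1296 + 536 = -760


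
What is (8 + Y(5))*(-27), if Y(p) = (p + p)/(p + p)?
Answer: -243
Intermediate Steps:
Y(p) = 1 (Y(p) = (2*p)/((2*p)) = (2*p)*(1/(2*p)) = 1)
(8 + Y(5))*(-27) = (8 + 1)*(-27) = 9*(-27) = -243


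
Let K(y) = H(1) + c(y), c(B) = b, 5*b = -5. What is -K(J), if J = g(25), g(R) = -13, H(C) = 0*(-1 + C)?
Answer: 1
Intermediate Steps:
b = -1 (b = (1/5)*(-5) = -1)
c(B) = -1
H(C) = 0
J = -13
K(y) = -1 (K(y) = 0 - 1 = -1)
-K(J) = -1*(-1) = 1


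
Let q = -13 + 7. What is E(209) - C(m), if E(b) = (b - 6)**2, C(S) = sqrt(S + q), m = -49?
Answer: 41209 - I*sqrt(55) ≈ 41209.0 - 7.4162*I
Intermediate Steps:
q = -6
C(S) = sqrt(-6 + S) (C(S) = sqrt(S - 6) = sqrt(-6 + S))
E(b) = (-6 + b)**2
E(209) - C(m) = (-6 + 209)**2 - sqrt(-6 - 49) = 203**2 - sqrt(-55) = 41209 - I*sqrt(55)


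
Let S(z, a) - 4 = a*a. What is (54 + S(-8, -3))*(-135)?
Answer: -9045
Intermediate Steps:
S(z, a) = 4 + a² (S(z, a) = 4 + a*a = 4 + a²)
(54 + S(-8, -3))*(-135) = (54 + (4 + (-3)²))*(-135) = (54 + (4 + 9))*(-135) = (54 + 13)*(-135) = 67*(-135) = -9045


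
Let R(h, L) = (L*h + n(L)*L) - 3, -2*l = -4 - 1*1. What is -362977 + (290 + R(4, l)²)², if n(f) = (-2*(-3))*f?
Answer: 76656929/16 ≈ 4.7911e+6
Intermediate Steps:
l = 5/2 (l = -(-4 - 1*1)/2 = -(-4 - 1)/2 = -½*(-5) = 5/2 ≈ 2.5000)
n(f) = 6*f
R(h, L) = -3 + 6*L² + L*h (R(h, L) = (L*h + (6*L)*L) - 3 = (L*h + 6*L²) - 3 = (6*L² + L*h) - 3 = -3 + 6*L² + L*h)
-362977 + (290 + R(4, l)²)² = -362977 + (290 + (-3 + 6*(5/2)² + (5/2)*4)²)² = -362977 + (290 + (-3 + 6*(25/4) + 10)²)² = -362977 + (290 + (-3 + 75/2 + 10)²)² = -362977 + (290 + (89/2)²)² = -362977 + (290 + 7921/4)² = -362977 + (9081/4)² = -362977 + 82464561/16 = 76656929/16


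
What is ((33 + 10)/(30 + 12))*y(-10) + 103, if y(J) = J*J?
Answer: 4313/21 ≈ 205.38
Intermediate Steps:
y(J) = J²
((33 + 10)/(30 + 12))*y(-10) + 103 = ((33 + 10)/(30 + 12))*(-10)² + 103 = (43/42)*100 + 103 = 2150/21 + 103 = 4313/21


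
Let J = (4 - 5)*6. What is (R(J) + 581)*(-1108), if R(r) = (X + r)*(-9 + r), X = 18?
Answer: -444308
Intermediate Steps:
J = -6 (J = -1*6 = -6)
R(r) = (-9 + r)*(18 + r) (R(r) = (18 + r)*(-9 + r) = (-9 + r)*(18 + r))
(R(J) + 581)*(-1108) = ((-162 + (-6)² + 9*(-6)) + 581)*(-1108) = ((-162 + 36 - 54) + 581)*(-1108) = (-180 + 581)*(-1108) = 401*(-1108) = -444308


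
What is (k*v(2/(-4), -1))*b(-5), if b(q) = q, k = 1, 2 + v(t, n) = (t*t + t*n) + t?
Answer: 35/4 ≈ 8.7500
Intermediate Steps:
v(t, n) = -2 + t + t**2 + n*t (v(t, n) = -2 + ((t*t + t*n) + t) = -2 + ((t**2 + n*t) + t) = -2 + (t + t**2 + n*t) = -2 + t + t**2 + n*t)
(k*v(2/(-4), -1))*b(-5) = (1*(-2 + 2/(-4) + (2/(-4))**2 - 2/(-4)))*(-5) = (1*(-2 + 2*(-1/4) + (2*(-1/4))**2 - 2*(-1)/4))*(-5) = (1*(-2 - 1/2 + (-1/2)**2 - 1*(-1/2)))*(-5) = (1*(-2 - 1/2 + 1/4 + 1/2))*(-5) = (1*(-7/4))*(-5) = -7/4*(-5) = 35/4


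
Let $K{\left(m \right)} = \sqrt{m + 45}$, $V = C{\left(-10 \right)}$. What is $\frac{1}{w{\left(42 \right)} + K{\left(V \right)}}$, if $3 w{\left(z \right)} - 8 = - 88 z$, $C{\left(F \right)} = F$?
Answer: $- \frac{11064}{13601029} - \frac{9 \sqrt{35}}{13601029} \approx -0.00081738$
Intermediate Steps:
$w{\left(z \right)} = \frac{8}{3} - \frac{88 z}{3}$ ($w{\left(z \right)} = \frac{8}{3} + \frac{\left(-88\right) z}{3} = \frac{8}{3} - \frac{88 z}{3}$)
$V = -10$
$K{\left(m \right)} = \sqrt{45 + m}$
$\frac{1}{w{\left(42 \right)} + K{\left(V \right)}} = \frac{1}{\left(\frac{8}{3} - 1232\right) + \sqrt{45 - 10}} = \frac{1}{\left(\frac{8}{3} - 1232\right) + \sqrt{35}} = \frac{1}{- \frac{3688}{3} + \sqrt{35}}$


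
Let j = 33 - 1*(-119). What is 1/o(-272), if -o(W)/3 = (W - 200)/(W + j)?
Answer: -5/59 ≈ -0.084746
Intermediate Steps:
j = 152 (j = 33 + 119 = 152)
o(W) = -3*(-200 + W)/(152 + W) (o(W) = -3*(W - 200)/(W + 152) = -3*(-200 + W)/(152 + W))
1/o(-272) = 1/(3*(200 - 1*(-272))/(152 - 272)) = 1/(3*(200 + 272)/(-120)) = 1/(3*(-1/120)*472) = 1/(-59/5) = -5/59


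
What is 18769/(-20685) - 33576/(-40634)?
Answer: -34069993/420257145 ≈ -0.081069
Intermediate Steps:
18769/(-20685) - 33576/(-40634) = 18769*(-1/20685) - 33576*(-1/40634) = -18769/20685 + 16788/20317 = -34069993/420257145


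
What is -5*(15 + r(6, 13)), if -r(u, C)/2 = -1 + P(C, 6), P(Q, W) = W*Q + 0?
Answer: 695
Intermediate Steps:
P(Q, W) = Q*W (P(Q, W) = Q*W + 0 = Q*W)
r(u, C) = 2 - 12*C (r(u, C) = -2*(-1 + C*6) = -2*(-1 + 6*C) = 2 - 12*C)
-5*(15 + r(6, 13)) = -5*(15 + (2 - 12*13)) = -5*(15 + (2 - 156)) = -5*(15 - 154) = -5*(-139) = 695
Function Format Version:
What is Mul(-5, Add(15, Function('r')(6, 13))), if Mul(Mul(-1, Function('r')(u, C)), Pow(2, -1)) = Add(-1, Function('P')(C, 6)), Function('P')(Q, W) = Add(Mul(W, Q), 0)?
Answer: 695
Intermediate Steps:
Function('P')(Q, W) = Mul(Q, W) (Function('P')(Q, W) = Add(Mul(Q, W), 0) = Mul(Q, W))
Function('r')(u, C) = Add(2, Mul(-12, C)) (Function('r')(u, C) = Mul(-2, Add(-1, Mul(C, 6))) = Mul(-2, Add(-1, Mul(6, C))) = Add(2, Mul(-12, C)))
Mul(-5, Add(15, Function('r')(6, 13))) = Mul(-5, Add(15, Add(2, Mul(-12, 13)))) = Mul(-5, Add(15, Add(2, -156))) = Mul(-5, Add(15, -154)) = Mul(-5, -139) = 695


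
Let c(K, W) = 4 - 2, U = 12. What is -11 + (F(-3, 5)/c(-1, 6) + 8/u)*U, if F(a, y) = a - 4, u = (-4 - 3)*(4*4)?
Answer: -377/7 ≈ -53.857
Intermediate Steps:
u = -112 (u = -7*16 = -112)
F(a, y) = -4 + a
c(K, W) = 2
-11 + (F(-3, 5)/c(-1, 6) + 8/u)*U = -11 + ((-4 - 3)/2 + 8/(-112))*12 = -11 + (-7*1/2 + 8*(-1/112))*12 = -11 + (-7/2 - 1/14)*12 = -11 - 25/7*12 = -11 - 300/7 = -377/7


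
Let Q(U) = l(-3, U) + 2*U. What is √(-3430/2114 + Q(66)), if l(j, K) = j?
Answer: √2904334/151 ≈ 11.286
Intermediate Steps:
Q(U) = -3 + 2*U
√(-3430/2114 + Q(66)) = √(-3430/2114 + (-3 + 2*66)) = √(-3430*1/2114 + (-3 + 132)) = √(-245/151 + 129) = √(19234/151) = √2904334/151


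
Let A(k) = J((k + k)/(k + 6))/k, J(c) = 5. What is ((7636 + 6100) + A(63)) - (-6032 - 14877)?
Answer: 2182640/63 ≈ 34645.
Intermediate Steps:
A(k) = 5/k
((7636 + 6100) + A(63)) - (-6032 - 14877) = ((7636 + 6100) + 5/63) - (-6032 - 14877) = (13736 + 5*(1/63)) - 1*(-20909) = (13736 + 5/63) + 20909 = 865373/63 + 20909 = 2182640/63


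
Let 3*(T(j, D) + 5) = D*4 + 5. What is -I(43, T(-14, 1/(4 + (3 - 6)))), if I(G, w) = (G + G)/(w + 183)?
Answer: -86/181 ≈ -0.47514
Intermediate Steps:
T(j, D) = -10/3 + 4*D/3 (T(j, D) = -5 + (D*4 + 5)/3 = -5 + (4*D + 5)/3 = -5 + (5 + 4*D)/3 = -5 + (5/3 + 4*D/3) = -10/3 + 4*D/3)
I(G, w) = 2*G/(183 + w) (I(G, w) = (2*G)/(183 + w) = 2*G/(183 + w))
-I(43, T(-14, 1/(4 + (3 - 6)))) = -2*43/(183 + (-10/3 + 4/(3*(4 + (3 - 6))))) = -2*43/(183 + (-10/3 + 4/(3*(4 - 3)))) = -2*43/(183 + (-10/3 + (4/3)/1)) = -2*43/(183 + (-10/3 + (4/3)*1)) = -2*43/(183 + (-10/3 + 4/3)) = -2*43/(183 - 2) = -2*43/181 = -1*86/181 = -86/181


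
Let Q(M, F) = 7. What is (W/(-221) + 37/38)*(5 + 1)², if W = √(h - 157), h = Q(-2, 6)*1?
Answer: 666/19 - 180*I*√6/221 ≈ 35.053 - 1.9951*I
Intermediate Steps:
h = 7 (h = 7*1 = 7)
W = 5*I*√6 (W = √(7 - 157) = √(-150) = 5*I*√6 ≈ 12.247*I)
(W/(-221) + 37/38)*(5 + 1)² = ((5*I*√6)/(-221) + 37/38)*(5 + 1)² = ((5*I*√6)*(-1/221) + 37*(1/38))*6² = (-5*I*√6/221 + 37/38)*36 = (37/38 - 5*I*√6/221)*36 = 666/19 - 180*I*√6/221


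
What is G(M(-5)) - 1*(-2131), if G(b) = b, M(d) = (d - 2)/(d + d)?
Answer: 21317/10 ≈ 2131.7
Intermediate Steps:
M(d) = (-2 + d)/(2*d) (M(d) = (-2 + d)/((2*d)) = (-2 + d)*(1/(2*d)) = (-2 + d)/(2*d))
G(M(-5)) - 1*(-2131) = (½)*(-2 - 5)/(-5) - 1*(-2131) = (½)*(-⅕)*(-7) + 2131 = 7/10 + 2131 = 21317/10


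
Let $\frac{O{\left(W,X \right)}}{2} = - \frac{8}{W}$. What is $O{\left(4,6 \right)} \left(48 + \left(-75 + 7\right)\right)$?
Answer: $80$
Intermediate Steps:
$O{\left(W,X \right)} = - \frac{16}{W}$ ($O{\left(W,X \right)} = 2 \left(- \frac{8}{W}\right) = - \frac{16}{W}$)
$O{\left(4,6 \right)} \left(48 + \left(-75 + 7\right)\right) = - \frac{16}{4} \left(48 + \left(-75 + 7\right)\right) = \left(-16\right) \frac{1}{4} \left(48 - 68\right) = \left(-4\right) \left(-20\right) = 80$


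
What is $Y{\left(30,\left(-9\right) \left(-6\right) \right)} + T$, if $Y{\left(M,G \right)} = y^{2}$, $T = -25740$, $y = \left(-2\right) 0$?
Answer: $-25740$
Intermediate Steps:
$y = 0$
$Y{\left(M,G \right)} = 0$ ($Y{\left(M,G \right)} = 0^{2} = 0$)
$Y{\left(30,\left(-9\right) \left(-6\right) \right)} + T = 0 - 25740 = -25740$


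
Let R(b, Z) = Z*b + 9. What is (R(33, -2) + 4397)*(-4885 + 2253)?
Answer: -11422880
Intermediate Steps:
R(b, Z) = 9 + Z*b
(R(33, -2) + 4397)*(-4885 + 2253) = ((9 - 2*33) + 4397)*(-4885 + 2253) = ((9 - 66) + 4397)*(-2632) = (-57 + 4397)*(-2632) = 4340*(-2632) = -11422880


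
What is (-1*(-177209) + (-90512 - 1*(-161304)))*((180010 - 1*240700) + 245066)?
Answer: 45725432376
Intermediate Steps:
(-1*(-177209) + (-90512 - 1*(-161304)))*((180010 - 1*240700) + 245066) = (177209 + (-90512 + 161304))*((180010 - 240700) + 245066) = (177209 + 70792)*(-60690 + 245066) = 248001*184376 = 45725432376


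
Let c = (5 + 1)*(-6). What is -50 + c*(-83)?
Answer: 2938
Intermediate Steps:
c = -36 (c = 6*(-6) = -36)
-50 + c*(-83) = -50 - 36*(-83) = -50 + 2988 = 2938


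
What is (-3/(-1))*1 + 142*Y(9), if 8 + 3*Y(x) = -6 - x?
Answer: -3257/3 ≈ -1085.7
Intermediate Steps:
Y(x) = -14/3 - x/3 (Y(x) = -8/3 + (-6 - x)/3 = -8/3 + (-2 - x/3) = -14/3 - x/3)
(-3/(-1))*1 + 142*Y(9) = (-3/(-1))*1 + 142*(-14/3 - ⅓*9) = -1*(-3)*1 + 142*(-14/3 - 3) = 3*1 + 142*(-23/3) = 3 - 3266/3 = -3257/3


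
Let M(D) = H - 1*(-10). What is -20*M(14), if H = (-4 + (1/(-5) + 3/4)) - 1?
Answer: -111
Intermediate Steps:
H = -89/20 (H = (-4 + (1*(-⅕) + 3*(¼))) - 1 = (-4 + (-⅕ + ¾)) - 1 = (-4 + 11/20) - 1 = -69/20 - 1 = -89/20 ≈ -4.4500)
M(D) = 111/20 (M(D) = -89/20 - 1*(-10) = -89/20 + 10 = 111/20)
-20*M(14) = -20*111/20 = -111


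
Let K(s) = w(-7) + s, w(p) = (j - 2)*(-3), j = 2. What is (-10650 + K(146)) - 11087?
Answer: -21591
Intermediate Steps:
w(p) = 0 (w(p) = (2 - 2)*(-3) = 0*(-3) = 0)
K(s) = s (K(s) = 0 + s = s)
(-10650 + K(146)) - 11087 = (-10650 + 146) - 11087 = -10504 - 11087 = -21591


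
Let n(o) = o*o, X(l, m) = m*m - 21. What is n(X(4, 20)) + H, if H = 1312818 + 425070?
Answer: 1881529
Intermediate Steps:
X(l, m) = -21 + m² (X(l, m) = m² - 21 = -21 + m²)
n(o) = o²
H = 1737888
n(X(4, 20)) + H = (-21 + 20²)² + 1737888 = (-21 + 400)² + 1737888 = 379² + 1737888 = 143641 + 1737888 = 1881529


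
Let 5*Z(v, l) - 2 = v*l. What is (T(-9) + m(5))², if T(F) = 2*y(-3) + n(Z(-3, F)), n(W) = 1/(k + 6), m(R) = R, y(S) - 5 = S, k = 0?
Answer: 3025/36 ≈ 84.028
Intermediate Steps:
y(S) = 5 + S
Z(v, l) = ⅖ + l*v/5 (Z(v, l) = ⅖ + (v*l)/5 = ⅖ + (l*v)/5 = ⅖ + l*v/5)
n(W) = ⅙ (n(W) = 1/(0 + 6) = 1/6 = ⅙)
T(F) = 25/6 (T(F) = 2*(5 - 3) + ⅙ = 2*2 + ⅙ = 4 + ⅙ = 25/6)
(T(-9) + m(5))² = (25/6 + 5)² = (55/6)² = 3025/36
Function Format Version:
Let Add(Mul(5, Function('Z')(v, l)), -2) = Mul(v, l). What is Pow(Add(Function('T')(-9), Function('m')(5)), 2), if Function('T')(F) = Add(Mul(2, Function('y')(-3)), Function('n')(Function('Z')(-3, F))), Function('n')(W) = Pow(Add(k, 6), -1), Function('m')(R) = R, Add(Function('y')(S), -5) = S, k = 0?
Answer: Rational(3025, 36) ≈ 84.028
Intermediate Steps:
Function('y')(S) = Add(5, S)
Function('Z')(v, l) = Add(Rational(2, 5), Mul(Rational(1, 5), l, v)) (Function('Z')(v, l) = Add(Rational(2, 5), Mul(Rational(1, 5), Mul(v, l))) = Add(Rational(2, 5), Mul(Rational(1, 5), Mul(l, v))) = Add(Rational(2, 5), Mul(Rational(1, 5), l, v)))
Function('n')(W) = Rational(1, 6) (Function('n')(W) = Pow(Add(0, 6), -1) = Pow(6, -1) = Rational(1, 6))
Function('T')(F) = Rational(25, 6) (Function('T')(F) = Add(Mul(2, Add(5, -3)), Rational(1, 6)) = Add(Mul(2, 2), Rational(1, 6)) = Add(4, Rational(1, 6)) = Rational(25, 6))
Pow(Add(Function('T')(-9), Function('m')(5)), 2) = Pow(Add(Rational(25, 6), 5), 2) = Pow(Rational(55, 6), 2) = Rational(3025, 36)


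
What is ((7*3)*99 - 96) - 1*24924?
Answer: -22941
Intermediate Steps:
((7*3)*99 - 96) - 1*24924 = (21*99 - 96) - 24924 = (2079 - 96) - 24924 = 1983 - 24924 = -22941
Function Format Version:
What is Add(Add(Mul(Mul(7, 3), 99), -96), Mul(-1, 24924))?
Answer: -22941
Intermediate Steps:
Add(Add(Mul(Mul(7, 3), 99), -96), Mul(-1, 24924)) = Add(Add(Mul(21, 99), -96), -24924) = Add(Add(2079, -96), -24924) = Add(1983, -24924) = -22941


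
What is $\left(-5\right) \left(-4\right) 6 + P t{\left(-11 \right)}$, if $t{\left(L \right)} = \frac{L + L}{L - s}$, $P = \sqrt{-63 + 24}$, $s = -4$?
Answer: $120 + \frac{22 i \sqrt{39}}{7} \approx 120.0 + 19.627 i$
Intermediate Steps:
$P = i \sqrt{39}$ ($P = \sqrt{-39} = i \sqrt{39} \approx 6.245 i$)
$t{\left(L \right)} = \frac{2 L}{4 + L}$ ($t{\left(L \right)} = \frac{L + L}{L - -4} = \frac{2 L}{L + 4} = \frac{2 L}{4 + L}$)
$\left(-5\right) \left(-4\right) 6 + P t{\left(-11 \right)} = \left(-5\right) \left(-4\right) 6 + i \sqrt{39} \cdot 2 \left(-11\right) \frac{1}{4 - 11} = 20 \cdot 6 + i \sqrt{39} \cdot 2 \left(-11\right) \frac{1}{-7} = 120 + i \sqrt{39} \cdot 2 \left(-11\right) \left(- \frac{1}{7}\right) = 120 + i \sqrt{39} \cdot \frac{22}{7} = 120 + \frac{22 i \sqrt{39}}{7}$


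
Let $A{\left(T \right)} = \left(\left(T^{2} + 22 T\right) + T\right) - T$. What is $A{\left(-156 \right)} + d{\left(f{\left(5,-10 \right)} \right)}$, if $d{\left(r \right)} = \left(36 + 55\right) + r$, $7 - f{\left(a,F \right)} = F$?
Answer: $21012$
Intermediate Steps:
$f{\left(a,F \right)} = 7 - F$
$d{\left(r \right)} = 91 + r$
$A{\left(T \right)} = T^{2} + 22 T$ ($A{\left(T \right)} = \left(T^{2} + 23 T\right) - T = T^{2} + 22 T$)
$A{\left(-156 \right)} + d{\left(f{\left(5,-10 \right)} \right)} = - 156 \left(22 - 156\right) + \left(91 + \left(7 - -10\right)\right) = \left(-156\right) \left(-134\right) + \left(91 + \left(7 + 10\right)\right) = 20904 + \left(91 + 17\right) = 20904 + 108 = 21012$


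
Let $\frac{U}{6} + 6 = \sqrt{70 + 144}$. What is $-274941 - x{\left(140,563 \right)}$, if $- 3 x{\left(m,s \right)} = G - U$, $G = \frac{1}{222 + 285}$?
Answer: $- \frac{418167008}{1521} - 2 \sqrt{214} \approx -2.7496 \cdot 10^{5}$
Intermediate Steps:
$G = \frac{1}{507} \approx 0.0019724$
$U = -36 + 6 \sqrt{214}$ ($U = -36 + 6 \sqrt{70 + 144} = -36 + 6 \sqrt{214} \approx 51.772$)
$x{\left(m,s \right)} = - \frac{18253}{1521} + 2 \sqrt{214}$ ($x{\left(m,s \right)} = - \frac{\frac{1}{507} - \left(-36 + 6 \sqrt{214}\right)}{3} = - \frac{\frac{1}{507} + \left(36 - 6 \sqrt{214}\right)}{3} = - \frac{\frac{18253}{507} - 6 \sqrt{214}}{3} = - \frac{18253}{1521} + 2 \sqrt{214}$)
$-274941 - x{\left(140,563 \right)} = -274941 - \left(- \frac{18253}{1521} + 2 \sqrt{214}\right) = -274941 + \left(\frac{18253}{1521} - 2 \sqrt{214}\right) = - \frac{418167008}{1521} - 2 \sqrt{214}$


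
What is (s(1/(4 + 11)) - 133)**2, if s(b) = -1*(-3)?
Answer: 16900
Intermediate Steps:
s(b) = 3
(s(1/(4 + 11)) - 133)**2 = (3 - 133)**2 = (-130)**2 = 16900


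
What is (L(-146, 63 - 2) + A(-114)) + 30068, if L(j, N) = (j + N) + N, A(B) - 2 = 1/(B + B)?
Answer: 6850487/228 ≈ 30046.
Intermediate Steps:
A(B) = 2 + 1/(2*B) (A(B) = 2 + 1/(B + B) = 2 + 1/(2*B))
L(j, N) = j + 2*N (L(j, N) = (N + j) + N = j + 2*N)
(L(-146, 63 - 2) + A(-114)) + 30068 = ((-146 + 2*(63 - 2)) + (2 + (½)/(-114))) + 30068 = ((-146 + 2*61) + (2 + (½)*(-1/114))) + 30068 = ((-146 + 122) + (2 - 1/228)) + 30068 = (-24 + 455/228) + 30068 = -5017/228 + 30068 = 6850487/228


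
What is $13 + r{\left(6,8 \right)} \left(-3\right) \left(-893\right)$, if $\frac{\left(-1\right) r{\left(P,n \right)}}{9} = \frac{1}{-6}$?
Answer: $\frac{8063}{2} \approx 4031.5$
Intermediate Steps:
$r{\left(P,n \right)} = \frac{3}{2}$ ($r{\left(P,n \right)} = - \frac{9}{-6} = \left(-9\right) \left(- \frac{1}{6}\right) = \frac{3}{2}$)
$13 + r{\left(6,8 \right)} \left(-3\right) \left(-893\right) = 13 + \frac{3}{2} \left(-3\right) \left(-893\right) = 13 - - \frac{8037}{2} = 13 + \frac{8037}{2} = \frac{8063}{2}$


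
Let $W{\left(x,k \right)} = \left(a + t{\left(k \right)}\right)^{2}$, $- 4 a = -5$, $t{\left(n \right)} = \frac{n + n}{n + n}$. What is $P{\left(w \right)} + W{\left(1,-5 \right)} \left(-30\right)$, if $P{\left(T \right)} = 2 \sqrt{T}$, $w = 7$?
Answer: $- \frac{1215}{8} + 2 \sqrt{7} \approx -146.58$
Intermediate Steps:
$t{\left(n \right)} = 1$ ($t{\left(n \right)} = \frac{2 n}{2 n} = 2 n \frac{1}{2 n} = 1$)
$a = \frac{5}{4}$ ($a = \left(- \frac{1}{4}\right) \left(-5\right) = \frac{5}{4} \approx 1.25$)
$W{\left(x,k \right)} = \frac{81}{16}$ ($W{\left(x,k \right)} = \left(\frac{5}{4} + 1\right)^{2} = \left(\frac{9}{4}\right)^{2} = \frac{81}{16}$)
$P{\left(w \right)} + W{\left(1,-5 \right)} \left(-30\right) = 2 \sqrt{7} + \frac{81}{16} \left(-30\right) = 2 \sqrt{7} - \frac{1215}{8} = - \frac{1215}{8} + 2 \sqrt{7}$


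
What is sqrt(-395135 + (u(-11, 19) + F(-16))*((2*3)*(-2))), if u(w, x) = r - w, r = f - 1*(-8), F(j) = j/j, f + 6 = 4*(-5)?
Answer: 17*I*sqrt(1367) ≈ 628.54*I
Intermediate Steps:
f = -26 (f = -6 + 4*(-5) = -6 - 20 = -26)
F(j) = 1
r = -18 (r = -26 - 1*(-8) = -26 + 8 = -18)
u(w, x) = -18 - w
sqrt(-395135 + (u(-11, 19) + F(-16))*((2*3)*(-2))) = sqrt(-395135 + ((-18 - 1*(-11)) + 1)*((2*3)*(-2))) = sqrt(-395135 + ((-18 + 11) + 1)*(6*(-2))) = sqrt(-395135 + (-7 + 1)*(-12)) = sqrt(-395135 - 6*(-12)) = sqrt(-395135 + 72) = sqrt(-395063) = 17*I*sqrt(1367)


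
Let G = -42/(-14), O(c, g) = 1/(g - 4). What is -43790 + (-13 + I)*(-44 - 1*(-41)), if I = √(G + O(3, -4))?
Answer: -43751 - 3*√46/4 ≈ -43756.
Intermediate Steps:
O(c, g) = 1/(-4 + g)
G = 3 (G = -42*(-1/14) = 3)
I = √46/4 (I = √(3 + 1/(-4 - 4)) = √(3 + 1/(-8)) = √(3 - ⅛) = √(23/8) = √46/4 ≈ 1.6956)
-43790 + (-13 + I)*(-44 - 1*(-41)) = -43790 + (-13 + √46/4)*(-44 - 1*(-41)) = -43790 + (-13 + √46/4)*(-44 + 41) = -43790 + (-13 + √46/4)*(-3) = -43790 + (39 - 3*√46/4) = -43751 - 3*√46/4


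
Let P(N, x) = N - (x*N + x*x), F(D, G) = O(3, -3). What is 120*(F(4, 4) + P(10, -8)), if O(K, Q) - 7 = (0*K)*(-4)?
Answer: 3960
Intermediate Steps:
O(K, Q) = 7 (O(K, Q) = 7 + (0*K)*(-4) = 7 + 0*(-4) = 7 + 0 = 7)
F(D, G) = 7
P(N, x) = N - x² - N*x (P(N, x) = N - (N*x + x²) = N - (x² + N*x) = N + (-x² - N*x) = N - x² - N*x)
120*(F(4, 4) + P(10, -8)) = 120*(7 + (10 - 1*(-8)² - 1*10*(-8))) = 120*(7 + (10 - 1*64 + 80)) = 120*(7 + (10 - 64 + 80)) = 120*(7 + 26) = 120*33 = 3960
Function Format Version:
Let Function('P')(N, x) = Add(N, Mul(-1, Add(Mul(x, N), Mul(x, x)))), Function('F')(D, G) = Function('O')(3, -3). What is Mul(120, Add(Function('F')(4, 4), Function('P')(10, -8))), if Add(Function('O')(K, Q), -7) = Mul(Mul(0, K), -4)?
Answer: 3960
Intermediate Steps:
Function('O')(K, Q) = 7 (Function('O')(K, Q) = Add(7, Mul(Mul(0, K), -4)) = Add(7, Mul(0, -4)) = Add(7, 0) = 7)
Function('F')(D, G) = 7
Function('P')(N, x) = Add(N, Mul(-1, Pow(x, 2)), Mul(-1, N, x)) (Function('P')(N, x) = Add(N, Mul(-1, Add(Mul(N, x), Pow(x, 2)))) = Add(N, Mul(-1, Add(Pow(x, 2), Mul(N, x)))) = Add(N, Add(Mul(-1, Pow(x, 2)), Mul(-1, N, x))) = Add(N, Mul(-1, Pow(x, 2)), Mul(-1, N, x)))
Mul(120, Add(Function('F')(4, 4), Function('P')(10, -8))) = Mul(120, Add(7, Add(10, Mul(-1, Pow(-8, 2)), Mul(-1, 10, -8)))) = Mul(120, Add(7, Add(10, Mul(-1, 64), 80))) = Mul(120, Add(7, Add(10, -64, 80))) = Mul(120, Add(7, 26)) = Mul(120, 33) = 3960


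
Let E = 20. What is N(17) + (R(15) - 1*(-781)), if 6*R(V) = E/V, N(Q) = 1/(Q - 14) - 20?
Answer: 6854/9 ≈ 761.56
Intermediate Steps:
N(Q) = -20 + 1/(-14 + Q) (N(Q) = 1/(-14 + Q) - 20 = -20 + 1/(-14 + Q))
R(V) = 10/(3*V) (R(V) = (20/V)/6 = 10/(3*V))
N(17) + (R(15) - 1*(-781)) = (281 - 20*17)/(-14 + 17) + ((10/3)/15 - 1*(-781)) = (281 - 340)/3 + ((10/3)*(1/15) + 781) = (⅓)*(-59) + (2/9 + 781) = -59/3 + 7031/9 = 6854/9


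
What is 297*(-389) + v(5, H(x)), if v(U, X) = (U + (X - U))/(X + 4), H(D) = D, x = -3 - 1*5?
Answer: -115531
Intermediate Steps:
x = -8 (x = -3 - 5 = -8)
v(U, X) = X/(4 + X)
297*(-389) + v(5, H(x)) = 297*(-389) - 8/(4 - 8) = -115533 - 8/(-4) = -115533 - 8*(-¼) = -115533 + 2 = -115531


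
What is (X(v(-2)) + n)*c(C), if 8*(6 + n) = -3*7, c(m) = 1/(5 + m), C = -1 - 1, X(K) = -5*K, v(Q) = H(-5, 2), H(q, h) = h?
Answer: -149/24 ≈ -6.2083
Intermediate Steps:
v(Q) = 2
C = -2
n = -69/8 (n = -6 + (-3*7)/8 = -6 + (1/8)*(-21) = -6 - 21/8 = -69/8 ≈ -8.6250)
(X(v(-2)) + n)*c(C) = (-5*2 - 69/8)/(5 - 2) = (-10 - 69/8)/3 = -149/8*1/3 = -149/24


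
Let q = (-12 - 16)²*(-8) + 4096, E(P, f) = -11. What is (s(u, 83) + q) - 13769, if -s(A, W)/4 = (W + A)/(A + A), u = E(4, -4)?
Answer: -175251/11 ≈ -15932.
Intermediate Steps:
u = -11
s(A, W) = -2*(A + W)/A (s(A, W) = -4*(W + A)/(A + A) = -4*(A + W)/(2*A) = -4*(A + W)*1/(2*A) = -2*(A + W)/A)
q = -2176 (q = (-28)²*(-8) + 4096 = 784*(-8) + 4096 = -6272 + 4096 = -2176)
(s(u, 83) + q) - 13769 = ((-2 - 2*83/(-11)) - 2176) - 13769 = ((-2 - 2*83*(-1/11)) - 2176) - 13769 = ((-2 + 166/11) - 2176) - 13769 = (144/11 - 2176) - 13769 = -23792/11 - 13769 = -175251/11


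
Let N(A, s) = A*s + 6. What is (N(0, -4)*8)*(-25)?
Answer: -1200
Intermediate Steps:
N(A, s) = 6 + A*s
(N(0, -4)*8)*(-25) = ((6 + 0*(-4))*8)*(-25) = ((6 + 0)*8)*(-25) = (6*8)*(-25) = 48*(-25) = -1200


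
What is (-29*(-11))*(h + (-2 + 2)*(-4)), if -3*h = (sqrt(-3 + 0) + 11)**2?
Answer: -37642/3 - 7018*I*sqrt(3)/3 ≈ -12547.0 - 4051.8*I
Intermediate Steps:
h = -(11 + I*sqrt(3))**2/3 (h = -(sqrt(-3 + 0) + 11)**2/3 = -(sqrt(-3) + 11)**2/3 = -(I*sqrt(3) + 11)**2/3 = -(11 + I*sqrt(3))**2/3 ≈ -39.333 - 12.702*I)
(-29*(-11))*(h + (-2 + 2)*(-4)) = (-29*(-11))*(-(11 + I*sqrt(3))**2/3 + (-2 + 2)*(-4)) = 319*(-(11 + I*sqrt(3))**2/3 + 0*(-4)) = 319*(-(11 + I*sqrt(3))**2/3 + 0) = 319*(-(11 + I*sqrt(3))**2/3) = -319*(11 + I*sqrt(3))**2/3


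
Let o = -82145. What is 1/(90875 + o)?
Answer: 1/8730 ≈ 0.00011455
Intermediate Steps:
1/(90875 + o) = 1/(90875 - 82145) = 1/8730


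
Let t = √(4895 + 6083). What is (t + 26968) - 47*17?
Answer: 26169 + √10978 ≈ 26274.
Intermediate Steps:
t = √10978 ≈ 104.78
(t + 26968) - 47*17 = (√10978 + 26968) - 47*17 = (26968 + √10978) - 799 = 26169 + √10978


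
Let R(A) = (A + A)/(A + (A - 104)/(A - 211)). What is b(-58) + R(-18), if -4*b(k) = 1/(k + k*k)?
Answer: 851677/413250 ≈ 2.0609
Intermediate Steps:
b(k) = -1/(4*(k + k²)) (b(k) = -1/(4*(k + k*k)) = -1/(4*(k + k²)))
R(A) = 2*A/(A + (-104 + A)/(-211 + A)) (R(A) = (2*A)/(A + (-104 + A)/(-211 + A)) = 2*A/(A + (-104 + A)/(-211 + A)))
b(-58) + R(-18) = -¼/(-58*(1 - 58)) + 2*(-18)*(-211 - 18)/(-104 + (-18)² - 210*(-18)) = -¼*(-1/58)/(-57) + 2*(-18)*(-229)/(-104 + 324 + 3780) = -¼*(-1/58)*(-1/57) + 2*(-18)*(-229)/4000 = -1/13224 + 2*(-18)*(1/4000)*(-229) = -1/13224 + 2061/1000 = 851677/413250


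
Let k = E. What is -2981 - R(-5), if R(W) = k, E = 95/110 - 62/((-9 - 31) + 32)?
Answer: -131543/44 ≈ -2989.6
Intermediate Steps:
E = 379/44 (E = 95*(1/110) - 62/(-40 + 32) = 19/22 - 62/(-8) = 19/22 - 62*(-⅛) = 19/22 + 31/4 = 379/44 ≈ 8.6136)
k = 379/44 ≈ 8.6136
R(W) = 379/44
-2981 - R(-5) = -2981 - 1*379/44 = -2981 - 379/44 = -131543/44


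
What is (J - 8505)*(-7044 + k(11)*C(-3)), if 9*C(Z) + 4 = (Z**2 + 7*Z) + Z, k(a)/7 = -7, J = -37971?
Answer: 322569260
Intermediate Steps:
k(a) = -49 (k(a) = 7*(-7) = -49)
C(Z) = -4/9 + Z**2/9 + 8*Z/9 (C(Z) = -4/9 + ((Z**2 + 7*Z) + Z)/9 = -4/9 + (Z**2 + 8*Z)/9 = -4/9 + (Z**2/9 + 8*Z/9) = -4/9 + Z**2/9 + 8*Z/9)
(J - 8505)*(-7044 + k(11)*C(-3)) = (-37971 - 8505)*(-7044 - 49*(-4/9 + (1/9)*(-3)**2 + (8/9)*(-3))) = -46476*(-7044 - 49*(-4/9 + (1/9)*9 - 8/3)) = -46476*(-7044 - 49*(-4/9 + 1 - 8/3)) = -46476*(-7044 - 49*(-19/9)) = -46476*(-7044 + 931/9) = -46476*(-62465/9) = 322569260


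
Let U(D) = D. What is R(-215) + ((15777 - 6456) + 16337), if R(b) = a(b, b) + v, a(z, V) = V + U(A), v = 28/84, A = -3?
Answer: 76321/3 ≈ 25440.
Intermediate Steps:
v = ⅓ (v = 28*(1/84) = ⅓ ≈ 0.33333)
a(z, V) = -3 + V (a(z, V) = V - 3 = -3 + V)
R(b) = -8/3 + b (R(b) = (-3 + b) + ⅓ = -8/3 + b)
R(-215) + ((15777 - 6456) + 16337) = (-8/3 - 215) + ((15777 - 6456) + 16337) = -653/3 + (9321 + 16337) = -653/3 + 25658 = 76321/3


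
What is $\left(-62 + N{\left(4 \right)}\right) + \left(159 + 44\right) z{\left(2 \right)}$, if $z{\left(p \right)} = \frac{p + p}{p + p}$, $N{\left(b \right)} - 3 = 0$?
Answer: $144$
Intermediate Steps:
$N{\left(b \right)} = 3$ ($N{\left(b \right)} = 3 + 0 = 3$)
$z{\left(p \right)} = 1$ ($z{\left(p \right)} = \frac{2 p}{2 p} = 2 p \frac{1}{2 p} = 1$)
$\left(-62 + N{\left(4 \right)}\right) + \left(159 + 44\right) z{\left(2 \right)} = \left(-62 + 3\right) + \left(159 + 44\right) 1 = -59 + 203 \cdot 1 = -59 + 203 = 144$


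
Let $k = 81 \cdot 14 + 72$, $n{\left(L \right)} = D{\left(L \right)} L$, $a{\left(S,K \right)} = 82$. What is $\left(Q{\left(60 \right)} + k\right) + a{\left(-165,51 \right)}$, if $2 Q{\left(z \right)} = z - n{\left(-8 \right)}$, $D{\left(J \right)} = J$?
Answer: $1286$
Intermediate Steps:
$n{\left(L \right)} = L^{2}$ ($n{\left(L \right)} = L L = L^{2}$)
$k = 1206$ ($k = 1134 + 72 = 1206$)
$Q{\left(z \right)} = -32 + \frac{z}{2}$ ($Q{\left(z \right)} = \frac{z - \left(-8\right)^{2}}{2} = \frac{z - 64}{2} = \frac{-64 + z}{2} = -32 + \frac{z}{2}$)
$\left(Q{\left(60 \right)} + k\right) + a{\left(-165,51 \right)} = \left(\left(-32 + \frac{1}{2} \cdot 60\right) + 1206\right) + 82 = \left(\left(-32 + 30\right) + 1206\right) + 82 = \left(-2 + 1206\right) + 82 = 1204 + 82 = 1286$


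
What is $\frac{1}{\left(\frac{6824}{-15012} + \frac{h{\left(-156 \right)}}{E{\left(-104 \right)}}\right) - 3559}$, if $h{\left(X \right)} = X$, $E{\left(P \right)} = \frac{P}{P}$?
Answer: $- \frac{3753}{13944101} \approx -0.00026915$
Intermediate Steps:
$E{\left(P \right)} = 1$
$\frac{1}{\left(\frac{6824}{-15012} + \frac{h{\left(-156 \right)}}{E{\left(-104 \right)}}\right) - 3559} = \frac{1}{\left(\frac{6824}{-15012} - \frac{156}{1}\right) - 3559} = \frac{1}{\left(6824 \left(- \frac{1}{15012}\right) - 156\right) - 3559} = \frac{1}{\left(- \frac{1706}{3753} - 156\right) - 3559} = \frac{1}{- \frac{587174}{3753} - 3559} = \frac{1}{- \frac{13944101}{3753}} = - \frac{3753}{13944101}$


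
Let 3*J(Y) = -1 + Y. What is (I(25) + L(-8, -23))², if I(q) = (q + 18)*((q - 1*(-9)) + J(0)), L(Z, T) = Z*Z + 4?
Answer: 20675209/9 ≈ 2.2972e+6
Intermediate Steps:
J(Y) = -⅓ + Y/3 (J(Y) = (-1 + Y)/3 = -⅓ + Y/3)
L(Z, T) = 4 + Z² (L(Z, T) = Z² + 4 = 4 + Z²)
I(q) = (18 + q)*(26/3 + q) (I(q) = (q + 18)*((q - 1*(-9)) + (-⅓ + (⅓)*0)) = (18 + q)*((q + 9) + (-⅓ + 0)) = (18 + q)*((9 + q) - ⅓) = (18 + q)*(26/3 + q))
(I(25) + L(-8, -23))² = ((156 + 25² + (80/3)*25) + (4 + (-8)²))² = ((156 + 625 + 2000/3) + (4 + 64))² = (4343/3 + 68)² = (4547/3)² = 20675209/9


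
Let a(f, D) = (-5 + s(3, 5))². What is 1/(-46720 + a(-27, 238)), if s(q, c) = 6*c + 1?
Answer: -1/46044 ≈ -2.1718e-5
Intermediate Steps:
s(q, c) = 1 + 6*c
a(f, D) = 676 (a(f, D) = (-5 + (1 + 6*5))² = (-5 + (1 + 30))² = (-5 + 31)² = 26² = 676)
1/(-46720 + a(-27, 238)) = 1/(-46720 + 676) = 1/(-46044) = -1/46044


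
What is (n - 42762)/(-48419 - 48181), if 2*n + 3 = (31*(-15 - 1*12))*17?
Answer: 8313/16100 ≈ 0.51634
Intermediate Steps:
n = -7116 (n = -3/2 + ((31*(-15 - 1*12))*17)/2 = -3/2 + ((31*(-15 - 12))*17)/2 = -3/2 + ((31*(-27))*17)/2 = -3/2 + (-837*17)/2 = -3/2 + (1/2)*(-14229) = -3/2 - 14229/2 = -7116)
(n - 42762)/(-48419 - 48181) = (-7116 - 42762)/(-48419 - 48181) = -49878/(-96600) = -49878*(-1/96600) = 8313/16100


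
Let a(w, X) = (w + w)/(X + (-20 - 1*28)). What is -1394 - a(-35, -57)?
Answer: -4184/3 ≈ -1394.7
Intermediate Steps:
a(w, X) = 2*w/(-48 + X) (a(w, X) = (2*w)/(X + (-20 - 28)) = (2*w)/(X - 48) = (2*w)/(-48 + X) = 2*w/(-48 + X))
-1394 - a(-35, -57) = -1394 - 2*(-35)/(-48 - 57) = -1394 - 2*(-35)/(-105) = -1394 - 2*(-35)*(-1)/105 = -1394 - 1*⅔ = -1394 - ⅔ = -4184/3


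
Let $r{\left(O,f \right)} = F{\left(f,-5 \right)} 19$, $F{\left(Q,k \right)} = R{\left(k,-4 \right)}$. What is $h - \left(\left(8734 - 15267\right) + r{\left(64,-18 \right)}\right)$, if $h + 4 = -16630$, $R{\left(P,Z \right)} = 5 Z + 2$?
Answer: $-9759$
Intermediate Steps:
$R{\left(P,Z \right)} = 2 + 5 Z$
$F{\left(Q,k \right)} = -18$ ($F{\left(Q,k \right)} = 2 + 5 \left(-4\right) = 2 - 20 = -18$)
$r{\left(O,f \right)} = -342$ ($r{\left(O,f \right)} = \left(-18\right) 19 = -342$)
$h = -16634$ ($h = -4 - 16630 = -16634$)
$h - \left(\left(8734 - 15267\right) + r{\left(64,-18 \right)}\right) = -16634 - \left(\left(8734 - 15267\right) - 342\right) = -16634 - \left(-6533 - 342\right) = -16634 - -6875 = -16634 + 6875 = -9759$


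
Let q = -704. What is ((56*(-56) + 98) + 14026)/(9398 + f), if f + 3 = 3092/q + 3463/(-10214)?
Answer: 9876366016/8440274185 ≈ 1.1701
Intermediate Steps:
f = -6948951/898832 (f = -3 + (3092/(-704) + 3463/(-10214)) = -3 + (3092*(-1/704) + 3463*(-1/10214)) = -3 + (-773/176 - 3463/10214) = -3 - 4252455/898832 = -6948951/898832 ≈ -7.7311)
((56*(-56) + 98) + 14026)/(9398 + f) = ((56*(-56) + 98) + 14026)/(9398 - 6948951/898832) = ((-3136 + 98) + 14026)/(8440274185/898832) = (-3038 + 14026)*(898832/8440274185) = 10988*(898832/8440274185) = 9876366016/8440274185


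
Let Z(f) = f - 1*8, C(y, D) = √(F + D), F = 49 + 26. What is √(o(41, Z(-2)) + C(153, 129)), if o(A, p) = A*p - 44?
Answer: √(-454 + 2*√51) ≈ 20.969*I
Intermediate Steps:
F = 75
C(y, D) = √(75 + D)
Z(f) = -8 + f (Z(f) = f - 8 = -8 + f)
o(A, p) = -44 + A*p
√(o(41, Z(-2)) + C(153, 129)) = √((-44 + 41*(-8 - 2)) + √(75 + 129)) = √((-44 + 41*(-10)) + √204) = √((-44 - 410) + 2*√51) = √(-454 + 2*√51)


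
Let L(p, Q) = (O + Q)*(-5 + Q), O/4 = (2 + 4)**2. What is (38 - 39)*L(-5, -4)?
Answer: 1260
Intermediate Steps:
O = 144 (O = 4*(2 + 4)**2 = 4*6**2 = 4*36 = 144)
L(p, Q) = (-5 + Q)*(144 + Q) (L(p, Q) = (144 + Q)*(-5 + Q) = (-5 + Q)*(144 + Q))
(38 - 39)*L(-5, -4) = (38 - 39)*(-720 + (-4)**2 + 139*(-4)) = -(-720 + 16 - 556) = -1*(-1260) = 1260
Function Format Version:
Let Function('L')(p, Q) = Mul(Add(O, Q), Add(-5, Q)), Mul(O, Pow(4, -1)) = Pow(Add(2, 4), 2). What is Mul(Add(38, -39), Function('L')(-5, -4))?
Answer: 1260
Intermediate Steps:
O = 144 (O = Mul(4, Pow(Add(2, 4), 2)) = Mul(4, Pow(6, 2)) = Mul(4, 36) = 144)
Function('L')(p, Q) = Mul(Add(-5, Q), Add(144, Q)) (Function('L')(p, Q) = Mul(Add(144, Q), Add(-5, Q)) = Mul(Add(-5, Q), Add(144, Q)))
Mul(Add(38, -39), Function('L')(-5, -4)) = Mul(Add(38, -39), Add(-720, Pow(-4, 2), Mul(139, -4))) = Mul(-1, Add(-720, 16, -556)) = Mul(-1, -1260) = 1260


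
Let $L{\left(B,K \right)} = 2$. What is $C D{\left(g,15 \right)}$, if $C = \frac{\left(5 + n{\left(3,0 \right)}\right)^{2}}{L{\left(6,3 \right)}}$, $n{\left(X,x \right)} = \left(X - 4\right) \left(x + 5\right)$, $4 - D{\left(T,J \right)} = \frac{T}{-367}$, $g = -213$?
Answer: $0$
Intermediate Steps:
$D{\left(T,J \right)} = 4 + \frac{T}{367}$ ($D{\left(T,J \right)} = 4 - \frac{T}{-367} = 4 - T \left(- \frac{1}{367}\right) = 4 - - \frac{T}{367} = 4 + \frac{T}{367}$)
$n{\left(X,x \right)} = \left(-4 + X\right) \left(5 + x\right)$
$C = 0$ ($C = \frac{\left(5 + \left(-20 - 0 + 5 \cdot 3 + 3 \cdot 0\right)\right)^{2}}{2} = \left(5 + \left(-20 + 0 + 15 + 0\right)\right)^{2} \cdot \frac{1}{2} = \left(5 - 5\right)^{2} \cdot \frac{1}{2} = 0^{2} \cdot \frac{1}{2} = 0 \cdot \frac{1}{2} = 0$)
$C D{\left(g,15 \right)} = 0 \left(4 + \frac{1}{367} \left(-213\right)\right) = 0 \left(4 - \frac{213}{367}\right) = 0 \cdot \frac{1255}{367} = 0$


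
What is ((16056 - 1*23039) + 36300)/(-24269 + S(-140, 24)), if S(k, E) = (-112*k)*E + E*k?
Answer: 29317/348691 ≈ 0.084077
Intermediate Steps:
S(k, E) = -111*E*k (S(k, E) = -112*E*k + E*k = -111*E*k)
((16056 - 1*23039) + 36300)/(-24269 + S(-140, 24)) = ((16056 - 1*23039) + 36300)/(-24269 - 111*24*(-140)) = ((16056 - 23039) + 36300)/(-24269 + 372960) = (-6983 + 36300)/348691 = 29317*(1/348691) = 29317/348691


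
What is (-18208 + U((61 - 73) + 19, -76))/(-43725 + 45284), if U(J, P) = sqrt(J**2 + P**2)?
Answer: -18208/1559 + 5*sqrt(233)/1559 ≈ -11.630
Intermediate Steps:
(-18208 + U((61 - 73) + 19, -76))/(-43725 + 45284) = (-18208 + sqrt(((61 - 73) + 19)**2 + (-76)**2))/(-43725 + 45284) = (-18208 + sqrt((-12 + 19)**2 + 5776))/1559 = (-18208 + sqrt(7**2 + 5776))*(1/1559) = (-18208 + sqrt(49 + 5776))*(1/1559) = (-18208 + sqrt(5825))*(1/1559) = (-18208 + 5*sqrt(233))*(1/1559) = -18208/1559 + 5*sqrt(233)/1559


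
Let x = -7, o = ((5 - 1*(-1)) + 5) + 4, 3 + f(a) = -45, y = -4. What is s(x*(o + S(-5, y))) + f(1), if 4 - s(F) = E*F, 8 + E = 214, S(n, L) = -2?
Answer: 18702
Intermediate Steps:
f(a) = -48 (f(a) = -3 - 45 = -48)
E = 206 (E = -8 + 214 = 206)
o = 15 (o = ((5 + 1) + 5) + 4 = (6 + 5) + 4 = 11 + 4 = 15)
s(F) = 4 - 206*F
s(x*(o + S(-5, y))) + f(1) = (4 - (-1442)*(15 - 2)) - 48 = (4 - (-1442)*13) - 48 = (4 - 206*(-91)) - 48 = (4 + 18746) - 48 = 18750 - 48 = 18702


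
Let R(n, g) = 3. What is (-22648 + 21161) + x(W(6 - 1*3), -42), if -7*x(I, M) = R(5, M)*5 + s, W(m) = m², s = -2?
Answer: -10422/7 ≈ -1488.9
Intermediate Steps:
x(I, M) = -13/7 (x(I, M) = -(3*5 - 2)/7 = -(15 - 2)/7 = -⅐*13 = -13/7)
(-22648 + 21161) + x(W(6 - 1*3), -42) = (-22648 + 21161) - 13/7 = -1487 - 13/7 = -10422/7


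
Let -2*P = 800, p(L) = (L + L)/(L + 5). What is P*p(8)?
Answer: -6400/13 ≈ -492.31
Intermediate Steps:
p(L) = 2*L/(5 + L) (p(L) = (2*L)/(5 + L) = 2*L/(5 + L))
P = -400 (P = -½*800 = -400)
P*p(8) = -800*8/(5 + 8) = -800*8/13 = -400*16/13 = -6400/13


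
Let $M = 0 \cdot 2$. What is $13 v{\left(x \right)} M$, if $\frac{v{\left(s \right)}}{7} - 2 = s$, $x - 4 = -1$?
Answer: $0$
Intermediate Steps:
$x = 3$ ($x = 4 - 1 = 3$)
$M = 0$
$v{\left(s \right)} = 14 + 7 s$
$13 v{\left(x \right)} M = 13 \left(14 + 7 \cdot 3\right) 0 = 13 \left(14 + 21\right) 0 = 13 \cdot 35 \cdot 0 = 455 \cdot 0 = 0$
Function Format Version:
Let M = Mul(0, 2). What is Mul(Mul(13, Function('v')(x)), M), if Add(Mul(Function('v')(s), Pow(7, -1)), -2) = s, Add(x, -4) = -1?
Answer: 0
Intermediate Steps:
x = 3 (x = Add(4, -1) = 3)
M = 0
Function('v')(s) = Add(14, Mul(7, s))
Mul(Mul(13, Function('v')(x)), M) = Mul(Mul(13, Add(14, Mul(7, 3))), 0) = Mul(Mul(13, Add(14, 21)), 0) = Mul(Mul(13, 35), 0) = Mul(455, 0) = 0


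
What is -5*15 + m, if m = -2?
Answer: -77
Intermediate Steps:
-5*15 + m = -5*15 - 2 = -75 - 2 = -77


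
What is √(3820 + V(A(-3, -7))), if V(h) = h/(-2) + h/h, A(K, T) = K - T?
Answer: √3819 ≈ 61.798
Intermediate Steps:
V(h) = 1 - h/2 (V(h) = h*(-½) + 1 = -h/2 + 1 = 1 - h/2)
√(3820 + V(A(-3, -7))) = √(3820 + (1 - (-3 - 1*(-7))/2)) = √(3820 + (1 - (-3 + 7)/2)) = √(3820 + (1 - ½*4)) = √(3820 + (1 - 2)) = √(3820 - 1) = √3819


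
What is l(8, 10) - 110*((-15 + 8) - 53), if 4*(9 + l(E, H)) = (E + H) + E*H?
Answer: 13231/2 ≈ 6615.5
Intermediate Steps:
l(E, H) = -9 + E/4 + H/4 + E*H/4 (l(E, H) = -9 + ((E + H) + E*H)/4 = -9 + (E + H + E*H)/4 = -9 + (E/4 + H/4 + E*H/4) = -9 + E/4 + H/4 + E*H/4)
l(8, 10) - 110*((-15 + 8) - 53) = (-9 + (1/4)*8 + (1/4)*10 + (1/4)*8*10) - 110*((-15 + 8) - 53) = (-9 + 2 + 5/2 + 20) - 110*(-7 - 53) = 31/2 - 110*(-60) = 31/2 + 6600 = 13231/2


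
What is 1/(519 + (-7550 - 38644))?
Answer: -1/45675 ≈ -2.1894e-5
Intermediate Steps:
1/(519 + (-7550 - 38644)) = 1/(519 - 46194) = 1/(-45675) = -1/45675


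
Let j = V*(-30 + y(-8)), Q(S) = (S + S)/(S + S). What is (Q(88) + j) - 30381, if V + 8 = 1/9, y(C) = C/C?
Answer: -271361/9 ≈ -30151.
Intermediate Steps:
y(C) = 1
V = -71/9 (V = -8 + 1/9 = -8 + ⅑ = -71/9 ≈ -7.8889)
Q(S) = 1 (Q(S) = (2*S)/((2*S)) = (2*S)*(1/(2*S)) = 1)
j = 2059/9 (j = -71*(-30 + 1)/9 = -71/9*(-29) = 2059/9 ≈ 228.78)
(Q(88) + j) - 30381 = (1 + 2059/9) - 30381 = 2068/9 - 30381 = -271361/9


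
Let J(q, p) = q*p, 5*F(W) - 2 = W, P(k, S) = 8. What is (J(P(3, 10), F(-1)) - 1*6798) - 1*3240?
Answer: -50182/5 ≈ -10036.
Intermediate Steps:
F(W) = 2/5 + W/5
J(q, p) = p*q
(J(P(3, 10), F(-1)) - 1*6798) - 1*3240 = ((2/5 + (1/5)*(-1))*8 - 1*6798) - 1*3240 = ((2/5 - 1/5)*8 - 6798) - 3240 = ((1/5)*8 - 6798) - 3240 = (8/5 - 6798) - 3240 = -33982/5 - 3240 = -50182/5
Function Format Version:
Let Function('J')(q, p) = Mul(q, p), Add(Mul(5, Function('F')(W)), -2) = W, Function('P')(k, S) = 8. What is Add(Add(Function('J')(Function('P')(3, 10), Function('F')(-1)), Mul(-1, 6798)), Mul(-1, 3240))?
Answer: Rational(-50182, 5) ≈ -10036.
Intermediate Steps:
Function('F')(W) = Add(Rational(2, 5), Mul(Rational(1, 5), W))
Function('J')(q, p) = Mul(p, q)
Add(Add(Function('J')(Function('P')(3, 10), Function('F')(-1)), Mul(-1, 6798)), Mul(-1, 3240)) = Add(Add(Mul(Add(Rational(2, 5), Mul(Rational(1, 5), -1)), 8), Mul(-1, 6798)), Mul(-1, 3240)) = Add(Add(Mul(Add(Rational(2, 5), Rational(-1, 5)), 8), -6798), -3240) = Add(Add(Mul(Rational(1, 5), 8), -6798), -3240) = Add(Add(Rational(8, 5), -6798), -3240) = Add(Rational(-33982, 5), -3240) = Rational(-50182, 5)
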